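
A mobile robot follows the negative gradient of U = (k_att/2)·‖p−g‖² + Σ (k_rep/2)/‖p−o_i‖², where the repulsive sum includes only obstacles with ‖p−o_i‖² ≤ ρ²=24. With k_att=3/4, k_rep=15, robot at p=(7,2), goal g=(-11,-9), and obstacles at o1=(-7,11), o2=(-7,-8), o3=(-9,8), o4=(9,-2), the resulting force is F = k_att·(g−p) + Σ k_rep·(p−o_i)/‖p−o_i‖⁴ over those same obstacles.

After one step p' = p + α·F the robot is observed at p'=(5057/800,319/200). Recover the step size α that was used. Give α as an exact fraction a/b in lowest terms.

α = 1/20

F_att = 3/4·(g−p) = 3/4·(-18,-11) = (-13.5000,-8.2500)
o1: d²=277 > ρ²=24 → inactive
o2: d²=296 > ρ²=24 → inactive
o3: d²=292 > ρ²=24 → inactive
o4: d²=20 ≤ ρ²=24; F_rep = 15·(-2,4)/20² = (-0.0750,0.1500)
F = F_att + ΣF_rep = (-13.5750,-8.1000)
Δp = p'−p = (-0.6787,-0.4050); α = Δx/Fx = (-543/800) / (-543/40) = 1/20
check: Δy/Fy = (-81/200) / (-81/10) = 1/20 ✓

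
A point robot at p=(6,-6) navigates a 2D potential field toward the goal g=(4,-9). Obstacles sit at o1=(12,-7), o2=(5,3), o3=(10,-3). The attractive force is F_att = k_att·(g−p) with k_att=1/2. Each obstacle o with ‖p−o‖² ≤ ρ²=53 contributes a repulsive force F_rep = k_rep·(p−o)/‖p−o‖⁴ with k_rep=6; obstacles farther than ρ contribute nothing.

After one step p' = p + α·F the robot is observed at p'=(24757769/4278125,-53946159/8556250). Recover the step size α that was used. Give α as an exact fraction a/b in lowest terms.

α = 1/5

F_att = 1/2·(g−p) = 1/2·(-2,-3) = (-1.0000,-1.5000)
o1: d²=37 ≤ ρ²=53; F_rep = 6·(-6,1)/37² = (-0.0263,0.0044)
o2: d²=82 > ρ²=53 → inactive
o3: d²=25 ≤ ρ²=53; F_rep = 6·(-4,-3)/25² = (-0.0384,-0.0288)
F = F_att + ΣF_rep = (-1.0647,-1.5244)
Δp = p'−p = (-0.2129,-0.3049); α = Δx/Fx = (-910981/4278125) / (-910981/855625) = 1/5
check: Δy/Fy = (-2608659/8556250) / (-2608659/1711250) = 1/5 ✓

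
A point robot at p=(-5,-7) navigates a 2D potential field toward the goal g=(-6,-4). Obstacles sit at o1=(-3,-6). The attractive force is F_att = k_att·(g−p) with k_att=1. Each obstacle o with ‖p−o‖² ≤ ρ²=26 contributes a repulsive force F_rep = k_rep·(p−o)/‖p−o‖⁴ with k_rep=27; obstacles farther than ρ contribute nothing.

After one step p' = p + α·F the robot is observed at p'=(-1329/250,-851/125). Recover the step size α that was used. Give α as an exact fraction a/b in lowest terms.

F_att = 1·(g−p) = 1·(-1,3) = (-1.0000,3.0000)
o1: d²=5 ≤ ρ²=26; F_rep = 27·(-2,-1)/5² = (-2.1600,-1.0800)
F = F_att + ΣF_rep = (-3.1600,1.9200)
Δp = p'−p = (-0.3160,0.1920); α = Δx/Fx = (-79/250) / (-79/25) = 1/10
check: Δy/Fy = (24/125) / (48/25) = 1/10 ✓

α = 1/10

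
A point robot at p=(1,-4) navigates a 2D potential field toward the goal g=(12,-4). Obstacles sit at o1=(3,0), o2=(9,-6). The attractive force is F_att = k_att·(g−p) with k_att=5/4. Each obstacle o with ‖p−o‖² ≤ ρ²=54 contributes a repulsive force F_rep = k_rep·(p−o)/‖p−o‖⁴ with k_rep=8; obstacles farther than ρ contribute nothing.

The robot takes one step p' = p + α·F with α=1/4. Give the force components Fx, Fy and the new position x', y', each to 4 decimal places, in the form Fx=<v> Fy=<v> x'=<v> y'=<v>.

Fx=13.7100 Fy=-0.0800 x'=4.4275 y'=-4.0200

F_att = 5/4·(g−p) = 5/4·(11,0) = (13.7500,0.0000)
o1: d²=20 ≤ ρ²=54; F_rep = 8·(-2,-4)/20² = (-0.0400,-0.0800)
o2: d²=68 > ρ²=54 → inactive
F = F_att + ΣF_rep = (13.7100,-0.0800)
p' = p + 1/4·F = (4.4275,-4.0200)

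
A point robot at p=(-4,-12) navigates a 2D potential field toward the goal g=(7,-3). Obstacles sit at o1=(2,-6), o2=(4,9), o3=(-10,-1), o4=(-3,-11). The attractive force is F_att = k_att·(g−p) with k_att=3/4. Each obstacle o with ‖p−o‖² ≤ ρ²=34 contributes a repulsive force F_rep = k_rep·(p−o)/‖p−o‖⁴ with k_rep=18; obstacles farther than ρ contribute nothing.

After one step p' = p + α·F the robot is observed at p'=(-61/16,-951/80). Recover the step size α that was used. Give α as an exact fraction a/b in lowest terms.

F_att = 3/4·(g−p) = 3/4·(11,9) = (8.2500,6.7500)
o1: d²=72 > ρ²=34 → inactive
o2: d²=505 > ρ²=34 → inactive
o3: d²=157 > ρ²=34 → inactive
o4: d²=2 ≤ ρ²=34; F_rep = 18·(-1,-1)/2² = (-4.5000,-4.5000)
F = F_att + ΣF_rep = (3.7500,2.2500)
Δp = p'−p = (0.1875,0.1125); α = Δx/Fx = (3/16) / (15/4) = 1/20
check: Δy/Fy = (9/80) / (9/4) = 1/20 ✓

α = 1/20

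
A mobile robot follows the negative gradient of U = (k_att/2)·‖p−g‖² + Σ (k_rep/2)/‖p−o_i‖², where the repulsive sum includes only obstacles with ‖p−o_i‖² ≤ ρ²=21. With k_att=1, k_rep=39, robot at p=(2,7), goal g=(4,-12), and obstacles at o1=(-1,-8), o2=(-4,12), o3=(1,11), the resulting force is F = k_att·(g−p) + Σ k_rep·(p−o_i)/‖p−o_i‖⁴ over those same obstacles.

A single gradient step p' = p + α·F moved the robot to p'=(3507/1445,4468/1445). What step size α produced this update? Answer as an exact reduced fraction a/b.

F_att = 1·(g−p) = 1·(2,-19) = (2.0000,-19.0000)
o1: d²=234 > ρ²=21 → inactive
o2: d²=61 > ρ²=21 → inactive
o3: d²=17 ≤ ρ²=21; F_rep = 39·(1,-4)/17² = (0.1349,-0.5398)
F = F_att + ΣF_rep = (2.1349,-19.5398)
Δp = p'−p = (0.4270,-3.9080); α = Δx/Fx = (617/1445) / (617/289) = 1/5
check: Δy/Fy = (-5647/1445) / (-5647/289) = 1/5 ✓

α = 1/5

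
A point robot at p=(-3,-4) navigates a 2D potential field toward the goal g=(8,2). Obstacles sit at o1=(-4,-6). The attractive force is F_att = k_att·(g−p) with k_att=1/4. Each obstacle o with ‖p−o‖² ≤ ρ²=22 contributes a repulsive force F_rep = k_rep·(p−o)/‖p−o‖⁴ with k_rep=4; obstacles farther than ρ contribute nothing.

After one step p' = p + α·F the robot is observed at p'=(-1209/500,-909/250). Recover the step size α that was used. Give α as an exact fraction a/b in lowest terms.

α = 1/5

F_att = 1/4·(g−p) = 1/4·(11,6) = (2.7500,1.5000)
o1: d²=5 ≤ ρ²=22; F_rep = 4·(1,2)/5² = (0.1600,0.3200)
F = F_att + ΣF_rep = (2.9100,1.8200)
Δp = p'−p = (0.5820,0.3640); α = Δx/Fx = (291/500) / (291/100) = 1/5
check: Δy/Fy = (91/250) / (91/50) = 1/5 ✓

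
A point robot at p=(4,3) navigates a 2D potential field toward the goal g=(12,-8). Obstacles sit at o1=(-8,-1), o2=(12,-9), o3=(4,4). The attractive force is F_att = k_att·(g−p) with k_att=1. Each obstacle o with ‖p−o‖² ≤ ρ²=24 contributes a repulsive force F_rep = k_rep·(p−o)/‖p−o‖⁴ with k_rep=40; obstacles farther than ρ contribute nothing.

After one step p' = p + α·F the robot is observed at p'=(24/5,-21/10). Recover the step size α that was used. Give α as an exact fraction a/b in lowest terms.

α = 1/10

F_att = 1·(g−p) = 1·(8,-11) = (8.0000,-11.0000)
o1: d²=160 > ρ²=24 → inactive
o2: d²=208 > ρ²=24 → inactive
o3: d²=1 ≤ ρ²=24; F_rep = 40·(0,-1)/1² = (0.0000,-40.0000)
F = F_att + ΣF_rep = (8.0000,-51.0000)
Δp = p'−p = (0.8000,-5.1000); α = Δx/Fx = (4/5) / (8) = 1/10
check: Δy/Fy = (-51/10) / (-51) = 1/10 ✓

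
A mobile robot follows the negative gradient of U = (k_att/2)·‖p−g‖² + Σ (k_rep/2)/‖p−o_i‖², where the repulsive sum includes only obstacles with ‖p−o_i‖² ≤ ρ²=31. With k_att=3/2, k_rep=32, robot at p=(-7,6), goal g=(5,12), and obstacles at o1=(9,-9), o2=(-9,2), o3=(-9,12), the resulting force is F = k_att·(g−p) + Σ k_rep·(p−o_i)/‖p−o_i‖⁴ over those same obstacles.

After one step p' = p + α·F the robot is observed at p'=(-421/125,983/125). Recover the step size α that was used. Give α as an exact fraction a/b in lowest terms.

α = 1/5

F_att = 3/2·(g−p) = 3/2·(12,6) = (18.0000,9.0000)
o1: d²=481 > ρ²=31 → inactive
o2: d²=20 ≤ ρ²=31; F_rep = 32·(2,4)/20² = (0.1600,0.3200)
o3: d²=40 > ρ²=31 → inactive
F = F_att + ΣF_rep = (18.1600,9.3200)
Δp = p'−p = (3.6320,1.8640); α = Δx/Fx = (454/125) / (454/25) = 1/5
check: Δy/Fy = (233/125) / (233/25) = 1/5 ✓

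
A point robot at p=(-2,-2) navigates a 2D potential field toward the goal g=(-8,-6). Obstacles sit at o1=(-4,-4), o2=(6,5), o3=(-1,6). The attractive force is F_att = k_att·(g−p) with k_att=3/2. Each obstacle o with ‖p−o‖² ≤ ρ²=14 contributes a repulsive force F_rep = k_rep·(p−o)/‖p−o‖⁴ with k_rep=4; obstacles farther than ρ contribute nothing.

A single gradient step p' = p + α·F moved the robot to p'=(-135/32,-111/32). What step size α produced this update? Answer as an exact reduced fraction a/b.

α = 1/4

F_att = 3/2·(g−p) = 3/2·(-6,-4) = (-9.0000,-6.0000)
o1: d²=8 ≤ ρ²=14; F_rep = 4·(2,2)/8² = (0.1250,0.1250)
o2: d²=113 > ρ²=14 → inactive
o3: d²=65 > ρ²=14 → inactive
F = F_att + ΣF_rep = (-8.8750,-5.8750)
Δp = p'−p = (-2.2188,-1.4688); α = Δx/Fx = (-71/32) / (-71/8) = 1/4
check: Δy/Fy = (-47/32) / (-47/8) = 1/4 ✓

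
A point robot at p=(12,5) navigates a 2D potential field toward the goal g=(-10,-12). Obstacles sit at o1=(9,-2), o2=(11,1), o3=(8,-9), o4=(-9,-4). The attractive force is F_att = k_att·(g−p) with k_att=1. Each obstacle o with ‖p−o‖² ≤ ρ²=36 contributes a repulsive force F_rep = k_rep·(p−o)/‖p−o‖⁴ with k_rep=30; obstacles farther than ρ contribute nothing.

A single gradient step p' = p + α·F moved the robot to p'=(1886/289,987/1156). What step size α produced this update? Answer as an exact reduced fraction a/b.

α = 1/4

F_att = 1·(g−p) = 1·(-22,-17) = (-22.0000,-17.0000)
o1: d²=58 > ρ²=36 → inactive
o2: d²=17 ≤ ρ²=36; F_rep = 30·(1,4)/17² = (0.1038,0.4152)
o3: d²=212 > ρ²=36 → inactive
o4: d²=522 > ρ²=36 → inactive
F = F_att + ΣF_rep = (-21.8962,-16.5848)
Δp = p'−p = (-5.4740,-4.1462); α = Δx/Fx = (-1582/289) / (-6328/289) = 1/4
check: Δy/Fy = (-4793/1156) / (-4793/289) = 1/4 ✓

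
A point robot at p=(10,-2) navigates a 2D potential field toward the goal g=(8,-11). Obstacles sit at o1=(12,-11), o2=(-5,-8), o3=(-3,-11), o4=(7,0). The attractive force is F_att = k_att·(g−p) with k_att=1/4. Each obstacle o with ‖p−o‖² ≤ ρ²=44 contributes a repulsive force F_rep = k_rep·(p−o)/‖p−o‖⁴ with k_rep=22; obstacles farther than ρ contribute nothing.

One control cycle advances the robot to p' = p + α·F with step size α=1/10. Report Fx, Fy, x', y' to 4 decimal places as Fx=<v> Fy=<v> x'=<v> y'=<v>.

F_att = 1/4·(g−p) = 1/4·(-2,-9) = (-0.5000,-2.2500)
o1: d²=85 > ρ²=44 → inactive
o2: d²=261 > ρ²=44 → inactive
o3: d²=250 > ρ²=44 → inactive
o4: d²=13 ≤ ρ²=44; F_rep = 22·(3,-2)/13² = (0.3905,-0.2604)
F = F_att + ΣF_rep = (-0.1095,-2.5104)
p' = p + 1/10·F = (9.9891,-2.2510)

Fx=-0.1095 Fy=-2.5104 x'=9.9891 y'=-2.2510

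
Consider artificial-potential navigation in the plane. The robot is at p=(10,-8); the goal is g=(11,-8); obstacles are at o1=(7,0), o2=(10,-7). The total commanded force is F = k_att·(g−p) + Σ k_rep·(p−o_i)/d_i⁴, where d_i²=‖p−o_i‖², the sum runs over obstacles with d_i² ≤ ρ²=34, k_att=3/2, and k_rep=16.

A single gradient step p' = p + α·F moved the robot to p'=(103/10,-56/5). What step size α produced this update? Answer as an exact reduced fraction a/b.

F_att = 3/2·(g−p) = 3/2·(1,0) = (1.5000,0.0000)
o1: d²=73 > ρ²=34 → inactive
o2: d²=1 ≤ ρ²=34; F_rep = 16·(0,-1)/1² = (0.0000,-16.0000)
F = F_att + ΣF_rep = (1.5000,-16.0000)
Δp = p'−p = (0.3000,-3.2000); α = Δx/Fx = (3/10) / (3/2) = 1/5
check: Δy/Fy = (-16/5) / (-16) = 1/5 ✓

α = 1/5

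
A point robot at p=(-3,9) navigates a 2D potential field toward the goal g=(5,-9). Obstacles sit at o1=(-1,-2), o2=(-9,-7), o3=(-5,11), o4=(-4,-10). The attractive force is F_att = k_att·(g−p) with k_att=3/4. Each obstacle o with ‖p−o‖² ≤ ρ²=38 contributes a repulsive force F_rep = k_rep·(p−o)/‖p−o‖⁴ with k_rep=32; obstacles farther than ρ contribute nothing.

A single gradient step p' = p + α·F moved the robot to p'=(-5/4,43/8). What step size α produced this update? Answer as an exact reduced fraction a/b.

α = 1/4

F_att = 3/4·(g−p) = 3/4·(8,-18) = (6.0000,-13.5000)
o1: d²=125 > ρ²=38 → inactive
o2: d²=292 > ρ²=38 → inactive
o3: d²=8 ≤ ρ²=38; F_rep = 32·(2,-2)/8² = (1.0000,-1.0000)
o4: d²=362 > ρ²=38 → inactive
F = F_att + ΣF_rep = (7.0000,-14.5000)
Δp = p'−p = (1.7500,-3.6250); α = Δx/Fx = (7/4) / (7) = 1/4
check: Δy/Fy = (-29/8) / (-29/2) = 1/4 ✓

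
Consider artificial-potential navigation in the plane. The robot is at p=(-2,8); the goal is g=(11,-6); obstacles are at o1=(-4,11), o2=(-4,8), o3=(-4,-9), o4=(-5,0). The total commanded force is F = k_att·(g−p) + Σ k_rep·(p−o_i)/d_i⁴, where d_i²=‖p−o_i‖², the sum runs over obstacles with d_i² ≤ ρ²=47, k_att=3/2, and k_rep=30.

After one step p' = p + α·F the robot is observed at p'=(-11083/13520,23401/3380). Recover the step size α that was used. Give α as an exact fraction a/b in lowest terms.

α = 1/20

F_att = 3/2·(g−p) = 3/2·(13,-14) = (19.5000,-21.0000)
o1: d²=13 ≤ ρ²=47; F_rep = 30·(2,-3)/13² = (0.3550,-0.5325)
o2: d²=4 ≤ ρ²=47; F_rep = 30·(2,0)/4² = (3.7500,0.0000)
o3: d²=293 > ρ²=47 → inactive
o4: d²=73 > ρ²=47 → inactive
F = F_att + ΣF_rep = (23.6050,-21.5325)
Δp = p'−p = (1.1803,-1.0766); α = Δx/Fx = (15957/13520) / (15957/676) = 1/20
check: Δy/Fy = (-3639/3380) / (-3639/169) = 1/20 ✓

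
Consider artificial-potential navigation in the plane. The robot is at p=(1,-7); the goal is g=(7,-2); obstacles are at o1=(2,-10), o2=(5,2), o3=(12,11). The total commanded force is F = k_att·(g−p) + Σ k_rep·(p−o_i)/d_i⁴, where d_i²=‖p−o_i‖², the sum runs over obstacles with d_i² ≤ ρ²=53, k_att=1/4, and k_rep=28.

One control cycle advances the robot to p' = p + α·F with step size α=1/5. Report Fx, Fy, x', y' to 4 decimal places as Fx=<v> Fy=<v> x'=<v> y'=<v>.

F_att = 1/4·(g−p) = 1/4·(6,5) = (1.5000,1.2500)
o1: d²=10 ≤ ρ²=53; F_rep = 28·(-1,3)/10² = (-0.2800,0.8400)
o2: d²=97 > ρ²=53 → inactive
o3: d²=445 > ρ²=53 → inactive
F = F_att + ΣF_rep = (1.2200,2.0900)
p' = p + 1/5·F = (1.2440,-6.5820)

Fx=1.2200 Fy=2.0900 x'=1.2440 y'=-6.5820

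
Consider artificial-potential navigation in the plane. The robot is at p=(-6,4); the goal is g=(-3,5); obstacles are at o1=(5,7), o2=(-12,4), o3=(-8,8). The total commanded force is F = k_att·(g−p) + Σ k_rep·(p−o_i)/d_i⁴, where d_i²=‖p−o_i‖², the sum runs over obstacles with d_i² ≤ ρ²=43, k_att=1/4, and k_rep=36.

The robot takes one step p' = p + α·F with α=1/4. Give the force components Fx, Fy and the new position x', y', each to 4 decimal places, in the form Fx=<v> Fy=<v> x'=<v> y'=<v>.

Fx=1.0967 Fy=-0.1100 x'=-5.7258 y'=3.9725

F_att = 1/4·(g−p) = 1/4·(3,1) = (0.7500,0.2500)
o1: d²=130 > ρ²=43 → inactive
o2: d²=36 ≤ ρ²=43; F_rep = 36·(6,0)/36² = (0.1667,0.0000)
o3: d²=20 ≤ ρ²=43; F_rep = 36·(2,-4)/20² = (0.1800,-0.3600)
F = F_att + ΣF_rep = (1.0967,-0.1100)
p' = p + 1/4·F = (-5.7258,3.9725)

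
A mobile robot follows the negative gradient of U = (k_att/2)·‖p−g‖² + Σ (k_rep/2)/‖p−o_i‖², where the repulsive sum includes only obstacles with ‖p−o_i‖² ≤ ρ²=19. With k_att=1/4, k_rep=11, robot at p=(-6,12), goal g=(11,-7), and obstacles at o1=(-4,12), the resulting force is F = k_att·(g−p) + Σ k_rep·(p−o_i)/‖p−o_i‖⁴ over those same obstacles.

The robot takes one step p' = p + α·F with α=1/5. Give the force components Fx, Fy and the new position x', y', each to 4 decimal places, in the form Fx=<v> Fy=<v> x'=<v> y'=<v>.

F_att = 1/4·(g−p) = 1/4·(17,-19) = (4.2500,-4.7500)
o1: d²=4 ≤ ρ²=19; F_rep = 11·(-2,0)/4² = (-1.3750,0.0000)
F = F_att + ΣF_rep = (2.8750,-4.7500)
p' = p + 1/5·F = (-5.4250,11.0500)

Fx=2.8750 Fy=-4.7500 x'=-5.4250 y'=11.0500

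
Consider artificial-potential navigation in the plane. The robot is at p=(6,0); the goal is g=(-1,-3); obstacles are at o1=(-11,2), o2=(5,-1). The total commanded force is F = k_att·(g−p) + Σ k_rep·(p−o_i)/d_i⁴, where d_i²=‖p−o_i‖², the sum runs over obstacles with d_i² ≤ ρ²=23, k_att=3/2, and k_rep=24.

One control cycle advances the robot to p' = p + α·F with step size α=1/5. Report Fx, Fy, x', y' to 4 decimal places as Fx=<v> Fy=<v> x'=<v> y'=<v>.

F_att = 3/2·(g−p) = 3/2·(-7,-3) = (-10.5000,-4.5000)
o1: d²=293 > ρ²=23 → inactive
o2: d²=2 ≤ ρ²=23; F_rep = 24·(1,1)/2² = (6.0000,6.0000)
F = F_att + ΣF_rep = (-4.5000,1.5000)
p' = p + 1/5·F = (5.1000,0.3000)

Fx=-4.5000 Fy=1.5000 x'=5.1000 y'=0.3000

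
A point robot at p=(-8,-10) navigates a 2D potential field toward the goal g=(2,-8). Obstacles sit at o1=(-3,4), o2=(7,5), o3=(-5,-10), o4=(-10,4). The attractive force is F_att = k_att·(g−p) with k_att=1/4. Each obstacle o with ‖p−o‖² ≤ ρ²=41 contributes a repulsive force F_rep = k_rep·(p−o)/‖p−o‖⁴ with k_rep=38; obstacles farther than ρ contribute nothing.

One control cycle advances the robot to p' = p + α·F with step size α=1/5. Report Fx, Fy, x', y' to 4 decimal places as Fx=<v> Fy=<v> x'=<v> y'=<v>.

F_att = 1/4·(g−p) = 1/4·(10,2) = (2.5000,0.5000)
o1: d²=221 > ρ²=41 → inactive
o2: d²=450 > ρ²=41 → inactive
o3: d²=9 ≤ ρ²=41; F_rep = 38·(-3,0)/9² = (-1.4074,0.0000)
o4: d²=200 > ρ²=41 → inactive
F = F_att + ΣF_rep = (1.0926,0.5000)
p' = p + 1/5·F = (-7.7815,-9.9000)

Fx=1.0926 Fy=0.5000 x'=-7.7815 y'=-9.9000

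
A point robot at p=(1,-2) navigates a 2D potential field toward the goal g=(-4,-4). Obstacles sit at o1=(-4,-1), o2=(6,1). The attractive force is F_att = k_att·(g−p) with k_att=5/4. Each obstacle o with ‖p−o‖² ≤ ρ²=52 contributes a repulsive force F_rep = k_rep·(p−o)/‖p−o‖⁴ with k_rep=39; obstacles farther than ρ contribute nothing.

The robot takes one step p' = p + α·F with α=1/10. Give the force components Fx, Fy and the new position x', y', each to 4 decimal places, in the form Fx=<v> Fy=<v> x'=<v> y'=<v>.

Fx=-6.1302 Fy=-2.6589 x'=0.3870 y'=-2.2659

F_att = 5/4·(g−p) = 5/4·(-5,-2) = (-6.2500,-2.5000)
o1: d²=26 ≤ ρ²=52; F_rep = 39·(5,-1)/26² = (0.2885,-0.0577)
o2: d²=34 ≤ ρ²=52; F_rep = 39·(-5,-3)/34² = (-0.1687,-0.1012)
F = F_att + ΣF_rep = (-6.1302,-2.6589)
p' = p + 1/10·F = (0.3870,-2.2659)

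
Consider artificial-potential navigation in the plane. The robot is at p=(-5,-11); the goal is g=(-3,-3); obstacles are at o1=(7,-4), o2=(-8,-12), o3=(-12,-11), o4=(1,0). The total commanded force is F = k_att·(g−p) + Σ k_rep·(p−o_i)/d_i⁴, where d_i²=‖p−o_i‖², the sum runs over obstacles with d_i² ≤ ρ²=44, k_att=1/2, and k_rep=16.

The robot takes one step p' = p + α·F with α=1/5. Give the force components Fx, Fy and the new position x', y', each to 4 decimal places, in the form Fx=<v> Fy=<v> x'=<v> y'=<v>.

Fx=1.4800 Fy=4.1600 x'=-4.7040 y'=-10.1680

F_att = 1/2·(g−p) = 1/2·(2,8) = (1.0000,4.0000)
o1: d²=193 > ρ²=44 → inactive
o2: d²=10 ≤ ρ²=44; F_rep = 16·(3,1)/10² = (0.4800,0.1600)
o3: d²=49 > ρ²=44 → inactive
o4: d²=157 > ρ²=44 → inactive
F = F_att + ΣF_rep = (1.4800,4.1600)
p' = p + 1/5·F = (-4.7040,-10.1680)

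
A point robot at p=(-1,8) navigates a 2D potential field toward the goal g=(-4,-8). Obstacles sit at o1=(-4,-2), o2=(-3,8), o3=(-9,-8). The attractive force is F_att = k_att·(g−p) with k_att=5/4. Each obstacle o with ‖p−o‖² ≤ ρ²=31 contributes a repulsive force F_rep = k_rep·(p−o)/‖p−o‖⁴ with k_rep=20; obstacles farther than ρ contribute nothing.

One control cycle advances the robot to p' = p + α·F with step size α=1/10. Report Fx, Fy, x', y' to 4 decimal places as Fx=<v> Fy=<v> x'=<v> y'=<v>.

Fx=-1.2500 Fy=-20.0000 x'=-1.1250 y'=6.0000

F_att = 5/4·(g−p) = 5/4·(-3,-16) = (-3.7500,-20.0000)
o1: d²=109 > ρ²=31 → inactive
o2: d²=4 ≤ ρ²=31; F_rep = 20·(2,0)/4² = (2.5000,0.0000)
o3: d²=320 > ρ²=31 → inactive
F = F_att + ΣF_rep = (-1.2500,-20.0000)
p' = p + 1/10·F = (-1.1250,6.0000)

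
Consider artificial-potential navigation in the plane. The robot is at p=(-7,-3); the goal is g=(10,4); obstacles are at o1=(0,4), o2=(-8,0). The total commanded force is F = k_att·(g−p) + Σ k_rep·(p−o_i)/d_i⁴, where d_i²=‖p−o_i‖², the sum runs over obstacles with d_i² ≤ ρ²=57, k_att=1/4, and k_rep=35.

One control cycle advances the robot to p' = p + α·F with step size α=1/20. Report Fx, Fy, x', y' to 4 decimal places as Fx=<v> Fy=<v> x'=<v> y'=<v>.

F_att = 1/4·(g−p) = 1/4·(17,7) = (4.2500,1.7500)
o1: d²=98 > ρ²=57 → inactive
o2: d²=10 ≤ ρ²=57; F_rep = 35·(1,-3)/10² = (0.3500,-1.0500)
F = F_att + ΣF_rep = (4.6000,0.7000)
p' = p + 1/20·F = (-6.7700,-2.9650)

Fx=4.6000 Fy=0.7000 x'=-6.7700 y'=-2.9650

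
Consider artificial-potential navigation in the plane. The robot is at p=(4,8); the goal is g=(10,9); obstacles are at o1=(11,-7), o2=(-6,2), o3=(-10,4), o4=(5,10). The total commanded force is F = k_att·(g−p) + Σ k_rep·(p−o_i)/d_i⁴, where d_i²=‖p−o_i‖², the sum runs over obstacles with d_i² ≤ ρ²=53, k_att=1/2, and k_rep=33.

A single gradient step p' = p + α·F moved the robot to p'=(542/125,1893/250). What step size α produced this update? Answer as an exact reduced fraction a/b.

α = 1/5

F_att = 1/2·(g−p) = 1/2·(6,1) = (3.0000,0.5000)
o1: d²=274 > ρ²=53 → inactive
o2: d²=136 > ρ²=53 → inactive
o3: d²=212 > ρ²=53 → inactive
o4: d²=5 ≤ ρ²=53; F_rep = 33·(-1,-2)/5² = (-1.3200,-2.6400)
F = F_att + ΣF_rep = (1.6800,-2.1400)
Δp = p'−p = (0.3360,-0.4280); α = Δx/Fx = (42/125) / (42/25) = 1/5
check: Δy/Fy = (-107/250) / (-107/50) = 1/5 ✓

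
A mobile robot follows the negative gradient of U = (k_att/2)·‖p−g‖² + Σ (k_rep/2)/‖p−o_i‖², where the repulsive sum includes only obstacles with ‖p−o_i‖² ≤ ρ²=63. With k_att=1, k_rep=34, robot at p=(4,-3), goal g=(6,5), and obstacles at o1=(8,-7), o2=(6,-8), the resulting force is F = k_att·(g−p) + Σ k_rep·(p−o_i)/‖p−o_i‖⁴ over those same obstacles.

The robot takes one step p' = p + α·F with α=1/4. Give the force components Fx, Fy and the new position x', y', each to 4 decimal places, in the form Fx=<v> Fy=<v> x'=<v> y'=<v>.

Fx=1.7863 Fy=8.3350 x'=4.4466 y'=-0.9163

F_att = 1·(g−p) = 1·(2,8) = (2.0000,8.0000)
o1: d²=32 ≤ ρ²=63; F_rep = 34·(-4,4)/32² = (-0.1328,0.1328)
o2: d²=29 ≤ ρ²=63; F_rep = 34·(-2,5)/29² = (-0.0809,0.2021)
F = F_att + ΣF_rep = (1.7863,8.3350)
p' = p + 1/4·F = (4.4466,-0.9163)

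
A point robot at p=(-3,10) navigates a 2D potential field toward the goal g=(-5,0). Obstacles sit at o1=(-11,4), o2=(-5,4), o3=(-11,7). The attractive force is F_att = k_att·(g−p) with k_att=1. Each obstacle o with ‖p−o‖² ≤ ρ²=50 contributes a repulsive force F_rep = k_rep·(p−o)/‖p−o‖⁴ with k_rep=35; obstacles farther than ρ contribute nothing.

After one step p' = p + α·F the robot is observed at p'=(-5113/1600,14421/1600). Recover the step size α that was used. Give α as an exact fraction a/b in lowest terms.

α = 1/10

F_att = 1·(g−p) = 1·(-2,-10) = (-2.0000,-10.0000)
o1: d²=100 > ρ²=50 → inactive
o2: d²=40 ≤ ρ²=50; F_rep = 35·(2,6)/40² = (0.0437,0.1313)
o3: d²=73 > ρ²=50 → inactive
F = F_att + ΣF_rep = (-1.9563,-9.8688)
Δp = p'−p = (-0.1956,-0.9869); α = Δx/Fx = (-313/1600) / (-313/160) = 1/10
check: Δy/Fy = (-1579/1600) / (-1579/160) = 1/10 ✓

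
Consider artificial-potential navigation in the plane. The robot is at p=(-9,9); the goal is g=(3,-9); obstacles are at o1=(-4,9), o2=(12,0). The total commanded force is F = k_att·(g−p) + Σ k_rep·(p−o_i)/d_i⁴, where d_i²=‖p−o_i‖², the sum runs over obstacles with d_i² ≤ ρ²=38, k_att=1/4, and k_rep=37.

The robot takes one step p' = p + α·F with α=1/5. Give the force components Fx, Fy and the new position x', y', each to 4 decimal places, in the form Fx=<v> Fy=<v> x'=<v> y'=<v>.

Fx=2.7040 Fy=-4.5000 x'=-8.4592 y'=8.1000

F_att = 1/4·(g−p) = 1/4·(12,-18) = (3.0000,-4.5000)
o1: d²=25 ≤ ρ²=38; F_rep = 37·(-5,0)/25² = (-0.2960,0.0000)
o2: d²=522 > ρ²=38 → inactive
F = F_att + ΣF_rep = (2.7040,-4.5000)
p' = p + 1/5·F = (-8.4592,8.1000)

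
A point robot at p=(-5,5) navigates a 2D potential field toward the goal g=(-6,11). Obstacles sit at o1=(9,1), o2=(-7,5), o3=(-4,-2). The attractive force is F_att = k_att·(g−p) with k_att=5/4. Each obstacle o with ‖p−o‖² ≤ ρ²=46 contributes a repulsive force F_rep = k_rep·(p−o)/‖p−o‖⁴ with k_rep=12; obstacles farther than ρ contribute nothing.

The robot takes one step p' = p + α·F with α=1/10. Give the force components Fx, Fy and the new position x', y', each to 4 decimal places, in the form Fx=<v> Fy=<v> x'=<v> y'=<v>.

F_att = 5/4·(g−p) = 5/4·(-1,6) = (-1.2500,7.5000)
o1: d²=212 > ρ²=46 → inactive
o2: d²=4 ≤ ρ²=46; F_rep = 12·(2,0)/4² = (1.5000,0.0000)
o3: d²=50 > ρ²=46 → inactive
F = F_att + ΣF_rep = (0.2500,7.5000)
p' = p + 1/10·F = (-4.9750,5.7500)

Fx=0.2500 Fy=7.5000 x'=-4.9750 y'=5.7500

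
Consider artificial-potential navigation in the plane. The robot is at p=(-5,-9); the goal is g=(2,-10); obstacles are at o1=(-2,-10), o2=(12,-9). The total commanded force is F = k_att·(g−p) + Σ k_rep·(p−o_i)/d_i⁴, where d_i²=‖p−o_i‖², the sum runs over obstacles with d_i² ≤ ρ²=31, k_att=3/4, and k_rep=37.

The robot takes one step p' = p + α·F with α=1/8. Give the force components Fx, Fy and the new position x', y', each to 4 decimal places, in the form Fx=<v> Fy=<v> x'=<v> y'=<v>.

Fx=4.1400 Fy=-0.3800 x'=-4.4825 y'=-9.0475

F_att = 3/4·(g−p) = 3/4·(7,-1) = (5.2500,-0.7500)
o1: d²=10 ≤ ρ²=31; F_rep = 37·(-3,1)/10² = (-1.1100,0.3700)
o2: d²=289 > ρ²=31 → inactive
F = F_att + ΣF_rep = (4.1400,-0.3800)
p' = p + 1/8·F = (-4.4825,-9.0475)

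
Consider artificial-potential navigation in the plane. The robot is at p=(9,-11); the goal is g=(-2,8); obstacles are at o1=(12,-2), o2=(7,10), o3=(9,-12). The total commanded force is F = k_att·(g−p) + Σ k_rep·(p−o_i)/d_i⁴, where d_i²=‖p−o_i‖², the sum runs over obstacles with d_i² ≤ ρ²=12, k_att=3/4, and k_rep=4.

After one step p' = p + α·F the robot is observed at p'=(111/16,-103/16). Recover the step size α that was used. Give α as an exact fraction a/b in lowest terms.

F_att = 3/4·(g−p) = 3/4·(-11,19) = (-8.2500,14.2500)
o1: d²=90 > ρ²=12 → inactive
o2: d²=445 > ρ²=12 → inactive
o3: d²=1 ≤ ρ²=12; F_rep = 4·(0,1)/1² = (0.0000,4.0000)
F = F_att + ΣF_rep = (-8.2500,18.2500)
Δp = p'−p = (-2.0625,4.5625); α = Δx/Fx = (-33/16) / (-33/4) = 1/4
check: Δy/Fy = (73/16) / (73/4) = 1/4 ✓

α = 1/4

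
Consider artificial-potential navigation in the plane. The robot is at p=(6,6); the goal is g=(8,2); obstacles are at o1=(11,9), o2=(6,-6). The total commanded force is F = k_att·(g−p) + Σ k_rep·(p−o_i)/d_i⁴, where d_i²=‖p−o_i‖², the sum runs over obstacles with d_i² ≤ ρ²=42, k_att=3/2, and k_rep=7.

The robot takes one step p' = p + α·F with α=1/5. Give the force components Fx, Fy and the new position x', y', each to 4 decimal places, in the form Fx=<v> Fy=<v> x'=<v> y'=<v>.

Fx=2.9697 Fy=-6.0182 x'=6.5939 y'=4.7964

F_att = 3/2·(g−p) = 3/2·(2,-4) = (3.0000,-6.0000)
o1: d²=34 ≤ ρ²=42; F_rep = 7·(-5,-3)/34² = (-0.0303,-0.0182)
o2: d²=144 > ρ²=42 → inactive
F = F_att + ΣF_rep = (2.9697,-6.0182)
p' = p + 1/5·F = (6.5939,4.7964)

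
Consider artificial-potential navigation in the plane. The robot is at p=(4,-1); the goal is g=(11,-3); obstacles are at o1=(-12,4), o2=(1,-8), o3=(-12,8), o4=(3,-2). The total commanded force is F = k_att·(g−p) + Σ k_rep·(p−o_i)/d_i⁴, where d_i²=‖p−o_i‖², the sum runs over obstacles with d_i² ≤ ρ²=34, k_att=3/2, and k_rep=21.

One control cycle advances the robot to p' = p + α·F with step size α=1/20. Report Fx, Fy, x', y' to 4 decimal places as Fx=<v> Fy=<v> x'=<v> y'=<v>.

F_att = 3/2·(g−p) = 3/2·(7,-2) = (10.5000,-3.0000)
o1: d²=281 > ρ²=34 → inactive
o2: d²=58 > ρ²=34 → inactive
o3: d²=337 > ρ²=34 → inactive
o4: d²=2 ≤ ρ²=34; F_rep = 21·(1,1)/2² = (5.2500,5.2500)
F = F_att + ΣF_rep = (15.7500,2.2500)
p' = p + 1/20·F = (4.7875,-0.8875)

Fx=15.7500 Fy=2.2500 x'=4.7875 y'=-0.8875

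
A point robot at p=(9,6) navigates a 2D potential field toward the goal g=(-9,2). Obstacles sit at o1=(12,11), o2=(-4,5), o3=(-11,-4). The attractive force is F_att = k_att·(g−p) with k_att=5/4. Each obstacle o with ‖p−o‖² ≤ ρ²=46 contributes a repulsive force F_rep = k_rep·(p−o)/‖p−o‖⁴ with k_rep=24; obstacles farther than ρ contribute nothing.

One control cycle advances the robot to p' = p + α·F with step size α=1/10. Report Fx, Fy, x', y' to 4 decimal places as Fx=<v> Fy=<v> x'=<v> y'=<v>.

Fx=-22.5623 Fy=-5.1038 x'=6.7438 y'=5.4896

F_att = 5/4·(g−p) = 5/4·(-18,-4) = (-22.5000,-5.0000)
o1: d²=34 ≤ ρ²=46; F_rep = 24·(-3,-5)/34² = (-0.0623,-0.1038)
o2: d²=170 > ρ²=46 → inactive
o3: d²=500 > ρ²=46 → inactive
F = F_att + ΣF_rep = (-22.5623,-5.1038)
p' = p + 1/10·F = (6.7438,5.4896)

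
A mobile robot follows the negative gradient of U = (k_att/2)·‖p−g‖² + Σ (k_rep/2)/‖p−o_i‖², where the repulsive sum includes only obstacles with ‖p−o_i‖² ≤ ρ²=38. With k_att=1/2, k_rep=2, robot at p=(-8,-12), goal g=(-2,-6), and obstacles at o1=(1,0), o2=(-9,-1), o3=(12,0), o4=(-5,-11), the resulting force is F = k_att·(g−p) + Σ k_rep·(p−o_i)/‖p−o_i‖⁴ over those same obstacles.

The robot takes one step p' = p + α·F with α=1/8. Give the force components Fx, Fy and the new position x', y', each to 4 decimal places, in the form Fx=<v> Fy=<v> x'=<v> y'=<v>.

F_att = 1/2·(g−p) = 1/2·(6,6) = (3.0000,3.0000)
o1: d²=225 > ρ²=38 → inactive
o2: d²=122 > ρ²=38 → inactive
o3: d²=544 > ρ²=38 → inactive
o4: d²=10 ≤ ρ²=38; F_rep = 2·(-3,-1)/10² = (-0.0600,-0.0200)
F = F_att + ΣF_rep = (2.9400,2.9800)
p' = p + 1/8·F = (-7.6325,-11.6275)

Fx=2.9400 Fy=2.9800 x'=-7.6325 y'=-11.6275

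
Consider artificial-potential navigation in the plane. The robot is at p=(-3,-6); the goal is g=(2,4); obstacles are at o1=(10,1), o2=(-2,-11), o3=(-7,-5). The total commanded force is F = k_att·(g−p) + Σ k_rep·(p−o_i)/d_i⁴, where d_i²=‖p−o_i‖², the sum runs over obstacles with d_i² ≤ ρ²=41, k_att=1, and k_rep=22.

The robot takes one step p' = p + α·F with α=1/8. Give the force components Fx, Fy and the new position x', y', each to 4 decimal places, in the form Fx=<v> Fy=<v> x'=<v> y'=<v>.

F_att = 1·(g−p) = 1·(5,10) = (5.0000,10.0000)
o1: d²=218 > ρ²=41 → inactive
o2: d²=26 ≤ ρ²=41; F_rep = 22·(-1,5)/26² = (-0.0325,0.1627)
o3: d²=17 ≤ ρ²=41; F_rep = 22·(4,-1)/17² = (0.3045,-0.0761)
F = F_att + ΣF_rep = (5.2720,10.0866)
p' = p + 1/8·F = (-2.3410,-4.7392)

Fx=5.2720 Fy=10.0866 x'=-2.3410 y'=-4.7392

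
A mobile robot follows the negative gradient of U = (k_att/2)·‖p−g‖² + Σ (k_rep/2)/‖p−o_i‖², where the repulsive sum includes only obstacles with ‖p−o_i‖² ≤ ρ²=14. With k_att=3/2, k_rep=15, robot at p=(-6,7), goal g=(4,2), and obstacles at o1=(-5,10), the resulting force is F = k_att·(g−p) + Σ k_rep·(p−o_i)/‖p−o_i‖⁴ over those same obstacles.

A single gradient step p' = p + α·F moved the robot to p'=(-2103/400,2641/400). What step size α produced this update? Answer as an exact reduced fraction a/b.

α = 1/20

F_att = 3/2·(g−p) = 3/2·(10,-5) = (15.0000,-7.5000)
o1: d²=10 ≤ ρ²=14; F_rep = 15·(-1,-3)/10² = (-0.1500,-0.4500)
F = F_att + ΣF_rep = (14.8500,-7.9500)
Δp = p'−p = (0.7425,-0.3975); α = Δx/Fx = (297/400) / (297/20) = 1/20
check: Δy/Fy = (-159/400) / (-159/20) = 1/20 ✓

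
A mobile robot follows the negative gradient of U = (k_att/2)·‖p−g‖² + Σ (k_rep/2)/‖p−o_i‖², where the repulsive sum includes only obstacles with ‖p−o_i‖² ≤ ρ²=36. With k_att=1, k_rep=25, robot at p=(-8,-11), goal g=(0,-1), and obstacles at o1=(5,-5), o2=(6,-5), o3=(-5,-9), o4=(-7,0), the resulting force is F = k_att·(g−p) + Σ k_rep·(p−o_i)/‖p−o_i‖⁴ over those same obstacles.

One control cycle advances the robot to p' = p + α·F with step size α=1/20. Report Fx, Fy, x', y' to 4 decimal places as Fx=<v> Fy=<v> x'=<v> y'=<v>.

F_att = 1·(g−p) = 1·(8,10) = (8.0000,10.0000)
o1: d²=205 > ρ²=36 → inactive
o2: d²=232 > ρ²=36 → inactive
o3: d²=13 ≤ ρ²=36; F_rep = 25·(-3,-2)/13² = (-0.4438,-0.2959)
o4: d²=122 > ρ²=36 → inactive
F = F_att + ΣF_rep = (7.5562,9.7041)
p' = p + 1/20·F = (-7.6222,-10.5148)

Fx=7.5562 Fy=9.7041 x'=-7.6222 y'=-10.5148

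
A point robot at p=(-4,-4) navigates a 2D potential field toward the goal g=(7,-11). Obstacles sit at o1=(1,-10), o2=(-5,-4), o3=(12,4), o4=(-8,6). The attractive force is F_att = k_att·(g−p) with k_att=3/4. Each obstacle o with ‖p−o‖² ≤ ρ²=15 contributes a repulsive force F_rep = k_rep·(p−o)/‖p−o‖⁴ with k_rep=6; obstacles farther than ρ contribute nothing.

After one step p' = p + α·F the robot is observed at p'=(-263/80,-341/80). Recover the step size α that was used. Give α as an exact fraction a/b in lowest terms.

α = 1/20

F_att = 3/4·(g−p) = 3/4·(11,-7) = (8.2500,-5.2500)
o1: d²=61 > ρ²=15 → inactive
o2: d²=1 ≤ ρ²=15; F_rep = 6·(1,0)/1² = (6.0000,0.0000)
o3: d²=320 > ρ²=15 → inactive
o4: d²=116 > ρ²=15 → inactive
F = F_att + ΣF_rep = (14.2500,-5.2500)
Δp = p'−p = (0.7125,-0.2625); α = Δx/Fx = (57/80) / (57/4) = 1/20
check: Δy/Fy = (-21/80) / (-21/4) = 1/20 ✓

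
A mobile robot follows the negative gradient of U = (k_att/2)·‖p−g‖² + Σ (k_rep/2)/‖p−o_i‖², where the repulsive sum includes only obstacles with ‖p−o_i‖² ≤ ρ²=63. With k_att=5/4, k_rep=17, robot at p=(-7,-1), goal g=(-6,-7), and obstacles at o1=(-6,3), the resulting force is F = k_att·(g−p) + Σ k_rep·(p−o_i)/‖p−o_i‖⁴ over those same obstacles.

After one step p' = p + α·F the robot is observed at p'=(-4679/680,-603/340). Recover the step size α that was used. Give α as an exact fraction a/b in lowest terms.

α = 1/10

F_att = 5/4·(g−p) = 5/4·(1,-6) = (1.2500,-7.5000)
o1: d²=17 ≤ ρ²=63; F_rep = 17·(-1,-4)/17² = (-0.0588,-0.2353)
F = F_att + ΣF_rep = (1.1912,-7.7353)
Δp = p'−p = (0.1191,-0.7735); α = Δx/Fx = (81/680) / (81/68) = 1/10
check: Δy/Fy = (-263/340) / (-263/34) = 1/10 ✓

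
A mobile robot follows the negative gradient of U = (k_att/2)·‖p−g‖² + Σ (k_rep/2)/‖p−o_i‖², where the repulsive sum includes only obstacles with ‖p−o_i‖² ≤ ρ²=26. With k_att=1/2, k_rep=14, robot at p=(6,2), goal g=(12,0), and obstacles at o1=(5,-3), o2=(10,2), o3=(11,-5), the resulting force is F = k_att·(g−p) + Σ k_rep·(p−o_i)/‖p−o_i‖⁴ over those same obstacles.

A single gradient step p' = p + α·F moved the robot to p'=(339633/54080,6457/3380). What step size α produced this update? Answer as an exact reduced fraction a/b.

α = 1/10

F_att = 1/2·(g−p) = 1/2·(6,-2) = (3.0000,-1.0000)
o1: d²=26 ≤ ρ²=26; F_rep = 14·(1,5)/26² = (0.0207,0.1036)
o2: d²=16 ≤ ρ²=26; F_rep = 14·(-4,0)/16² = (-0.2188,0.0000)
o3: d²=74 > ρ²=26 → inactive
F = F_att + ΣF_rep = (2.8020,-0.8964)
Δp = p'−p = (0.2802,-0.0896); α = Δx/Fx = (15153/54080) / (15153/5408) = 1/10
check: Δy/Fy = (-303/3380) / (-303/338) = 1/10 ✓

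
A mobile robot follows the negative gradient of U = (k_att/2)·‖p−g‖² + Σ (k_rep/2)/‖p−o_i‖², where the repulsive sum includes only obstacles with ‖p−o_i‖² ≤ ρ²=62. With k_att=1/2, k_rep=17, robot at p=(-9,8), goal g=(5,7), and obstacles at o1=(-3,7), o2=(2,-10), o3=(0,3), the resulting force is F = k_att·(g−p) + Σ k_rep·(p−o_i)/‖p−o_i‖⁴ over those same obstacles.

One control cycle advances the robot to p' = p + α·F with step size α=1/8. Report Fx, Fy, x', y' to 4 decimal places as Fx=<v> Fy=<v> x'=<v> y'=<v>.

F_att = 1/2·(g−p) = 1/2·(14,-1) = (7.0000,-0.5000)
o1: d²=37 ≤ ρ²=62; F_rep = 17·(-6,1)/37² = (-0.0745,0.0124)
o2: d²=445 > ρ²=62 → inactive
o3: d²=106 > ρ²=62 → inactive
F = F_att + ΣF_rep = (6.9255,-0.4876)
p' = p + 1/8·F = (-8.1343,7.9391)

Fx=6.9255 Fy=-0.4876 x'=-8.1343 y'=7.9391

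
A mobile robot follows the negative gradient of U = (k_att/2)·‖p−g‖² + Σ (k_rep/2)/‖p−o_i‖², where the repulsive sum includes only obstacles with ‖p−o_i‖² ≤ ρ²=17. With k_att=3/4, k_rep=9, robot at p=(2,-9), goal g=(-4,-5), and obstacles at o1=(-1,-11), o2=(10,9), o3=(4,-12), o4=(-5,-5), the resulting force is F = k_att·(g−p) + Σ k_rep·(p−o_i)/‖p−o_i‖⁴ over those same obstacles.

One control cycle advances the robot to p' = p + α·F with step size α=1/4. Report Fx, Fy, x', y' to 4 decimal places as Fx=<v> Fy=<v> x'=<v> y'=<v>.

F_att = 3/4·(g−p) = 3/4·(-6,4) = (-4.5000,3.0000)
o1: d²=13 ≤ ρ²=17; F_rep = 9·(3,2)/13² = (0.1598,0.1065)
o2: d²=388 > ρ²=17 → inactive
o3: d²=13 ≤ ρ²=17; F_rep = 9·(-2,3)/13² = (-0.1065,0.1598)
o4: d²=65 > ρ²=17 → inactive
F = F_att + ΣF_rep = (-4.4467,3.2663)
p' = p + 1/4·F = (0.8883,-8.1834)

Fx=-4.4467 Fy=3.2663 x'=0.8883 y'=-8.1834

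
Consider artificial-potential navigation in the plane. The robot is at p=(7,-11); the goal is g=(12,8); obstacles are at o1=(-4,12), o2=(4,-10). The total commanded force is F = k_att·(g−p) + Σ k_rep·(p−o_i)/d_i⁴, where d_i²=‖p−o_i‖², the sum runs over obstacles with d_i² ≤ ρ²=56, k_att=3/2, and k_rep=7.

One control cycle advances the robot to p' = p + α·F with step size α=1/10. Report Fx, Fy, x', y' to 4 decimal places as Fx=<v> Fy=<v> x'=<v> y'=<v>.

Fx=7.7100 Fy=28.4300 x'=7.7710 y'=-8.1570

F_att = 3/2·(g−p) = 3/2·(5,19) = (7.5000,28.5000)
o1: d²=650 > ρ²=56 → inactive
o2: d²=10 ≤ ρ²=56; F_rep = 7·(3,-1)/10² = (0.2100,-0.0700)
F = F_att + ΣF_rep = (7.7100,28.4300)
p' = p + 1/10·F = (7.7710,-8.1570)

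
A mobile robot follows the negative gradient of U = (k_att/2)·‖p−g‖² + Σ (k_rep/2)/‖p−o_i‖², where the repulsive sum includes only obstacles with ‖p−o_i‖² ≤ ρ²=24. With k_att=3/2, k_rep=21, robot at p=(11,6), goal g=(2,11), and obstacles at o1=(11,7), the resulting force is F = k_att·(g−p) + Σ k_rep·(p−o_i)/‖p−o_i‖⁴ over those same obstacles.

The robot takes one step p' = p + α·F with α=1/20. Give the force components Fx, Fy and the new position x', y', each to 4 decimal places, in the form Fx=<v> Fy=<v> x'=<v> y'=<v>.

Fx=-13.5000 Fy=-13.5000 x'=10.3250 y'=5.3250

F_att = 3/2·(g−p) = 3/2·(-9,5) = (-13.5000,7.5000)
o1: d²=1 ≤ ρ²=24; F_rep = 21·(0,-1)/1² = (0.0000,-21.0000)
F = F_att + ΣF_rep = (-13.5000,-13.5000)
p' = p + 1/20·F = (10.3250,5.3250)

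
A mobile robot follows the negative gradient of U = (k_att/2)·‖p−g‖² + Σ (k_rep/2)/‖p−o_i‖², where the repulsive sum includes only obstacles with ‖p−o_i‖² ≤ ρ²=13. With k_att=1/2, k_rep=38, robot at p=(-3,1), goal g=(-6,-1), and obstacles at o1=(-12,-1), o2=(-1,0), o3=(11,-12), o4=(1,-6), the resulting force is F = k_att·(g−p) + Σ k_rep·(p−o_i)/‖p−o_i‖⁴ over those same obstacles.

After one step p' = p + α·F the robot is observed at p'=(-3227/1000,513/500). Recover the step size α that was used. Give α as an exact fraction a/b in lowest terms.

α = 1/20

F_att = 1/2·(g−p) = 1/2·(-3,-2) = (-1.5000,-1.0000)
o1: d²=85 > ρ²=13 → inactive
o2: d²=5 ≤ ρ²=13; F_rep = 38·(-2,1)/5² = (-3.0400,1.5200)
o3: d²=365 > ρ²=13 → inactive
o4: d²=65 > ρ²=13 → inactive
F = F_att + ΣF_rep = (-4.5400,0.5200)
Δp = p'−p = (-0.2270,0.0260); α = Δx/Fx = (-227/1000) / (-227/50) = 1/20
check: Δy/Fy = (13/500) / (13/25) = 1/20 ✓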